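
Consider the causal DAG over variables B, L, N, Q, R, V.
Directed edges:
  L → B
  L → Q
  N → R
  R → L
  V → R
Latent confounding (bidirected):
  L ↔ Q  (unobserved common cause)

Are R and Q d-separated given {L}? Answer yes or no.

Bayes-Ball from R | {L} reaches {N,Q,V}.
Q ∈ reach(R|{L}) ⇒ R ⊥̸ Q | {L}.

No — R and Q are d-connected given {L}.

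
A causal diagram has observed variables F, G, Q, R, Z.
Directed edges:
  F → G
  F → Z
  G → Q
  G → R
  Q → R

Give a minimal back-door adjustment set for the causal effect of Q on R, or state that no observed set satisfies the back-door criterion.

Q→R: minimal back-door set {G}.

desc(Q)\{Q}={R}; candidates ⊆ {F,G,Z}.
size 0: {}; under {} Q still reaches {F,G,R,Z} ∋ R.
{G}: Q⊥R given {G} in G with Q→· removed — back-door holds.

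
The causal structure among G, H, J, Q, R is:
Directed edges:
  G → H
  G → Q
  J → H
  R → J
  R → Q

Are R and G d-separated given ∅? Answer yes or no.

Bayes-Ball from R | ∅ reaches {H,J,Q}.
G ∉ reach(R|∅) ⇒ R ⊥ G | ∅.

Yes — R ⊥ G | ∅.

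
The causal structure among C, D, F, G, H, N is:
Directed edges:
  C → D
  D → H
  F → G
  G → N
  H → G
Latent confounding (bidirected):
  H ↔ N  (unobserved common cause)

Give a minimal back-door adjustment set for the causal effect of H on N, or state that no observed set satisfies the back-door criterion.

H→N: no observed back-door set.

desc(H)\{H}={G,N}; candidates ⊆ {C,D,F}.
H↔N: latent back-door arc(s) into H.
size 0: {}; under {} H still reaches {C,D,N} ∋ N.
size 1: {C}, {D}, {F}; under {C} H still reaches {D,N} ∋ N.
size 2: {C,D}, {C,F}, {D,F}; under {C,D} H still reaches {N} ∋ N.
H↔N cannot be blocked by any observed set — no back-door set.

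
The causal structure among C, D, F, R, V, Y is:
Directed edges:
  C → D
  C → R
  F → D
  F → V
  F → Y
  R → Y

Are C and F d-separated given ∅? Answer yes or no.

Yes — C ⊥ F | ∅.

Bayes-Ball from C | ∅ reaches {D,R,Y}.
F ∉ reach(C|∅) ⇒ C ⊥ F | ∅.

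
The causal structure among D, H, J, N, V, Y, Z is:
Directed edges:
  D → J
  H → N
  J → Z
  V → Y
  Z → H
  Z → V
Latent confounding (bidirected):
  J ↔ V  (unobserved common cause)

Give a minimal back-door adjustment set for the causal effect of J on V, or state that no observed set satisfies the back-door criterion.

desc(J)\{J}={H,N,V,Y,Z}; candidates ⊆ {D}.
J↔V: latent back-door arc(s) into J.
size 0: {}; under {} J still reaches {D,V,Y} ∋ V.
size 1: {D}; under {D} J still reaches {V,Y} ∋ V.
J↔V cannot be blocked by any observed set — no back-door set.

J→V: no observed back-door set.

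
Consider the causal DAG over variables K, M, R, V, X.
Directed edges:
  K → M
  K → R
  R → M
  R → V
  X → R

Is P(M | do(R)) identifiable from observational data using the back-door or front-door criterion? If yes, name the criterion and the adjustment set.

desc(R)\{R}={M,V}; candidates ⊆ {K,X}.
size 0: {}; under {} R still reaches {K,M,X} ∋ M.
{K}: R⊥M given {K} in G with R→· removed — back-door holds.
P(M|do(R)) = Σ_{K} P(M|R,K)·P(K).

P(M|do(R)): backdoor, adjust for {K}.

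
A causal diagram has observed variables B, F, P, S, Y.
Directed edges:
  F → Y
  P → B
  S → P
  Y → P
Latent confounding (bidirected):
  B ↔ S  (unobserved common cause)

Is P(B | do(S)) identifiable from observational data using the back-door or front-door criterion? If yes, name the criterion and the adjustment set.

P(B|do(S)): frontdoor, adjust for {P}.

desc(S)\{S}={B,P}; candidates ⊆ {F,Y}.
S↔B: latent back-door arc(s) into S.
size 0: {}; under {} S still reaches {B} ∋ B.
size 1: {F}, {Y}; under {F} S still reaches {B} ∋ B.
size 2: {F,Y}; under {F,Y} S still reaches {B} ∋ B.
S↔B cannot be blocked by any observed set — no back-door set.
{P}: (i) intercepts every directed S→B path; (ii) no back-door S→{P}; (iii) {S} blocks every back-door {P}→B. Front-door holds.
P(B|do(S)) = Σ_{P} P(P|S) Σ_{S'} P(B|P,S')P(S').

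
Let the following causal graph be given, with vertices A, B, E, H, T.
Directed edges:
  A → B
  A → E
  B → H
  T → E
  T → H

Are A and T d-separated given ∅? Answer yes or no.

Bayes-Ball from A | ∅ reaches {B,E,H}.
T ∉ reach(A|∅) ⇒ A ⊥ T | ∅.

Yes — A ⊥ T | ∅.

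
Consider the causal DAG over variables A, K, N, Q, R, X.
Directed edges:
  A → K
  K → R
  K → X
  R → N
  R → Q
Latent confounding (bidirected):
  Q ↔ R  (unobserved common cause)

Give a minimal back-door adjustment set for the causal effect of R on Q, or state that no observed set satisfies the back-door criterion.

R→Q: no observed back-door set.

desc(R)\{R}={N,Q}; candidates ⊆ {A,K,X}.
R↔Q: latent back-door arc(s) into R.
size 0: {}; under {} R still reaches {A,K,Q,X} ∋ Q.
size 1: {A}, {K}, {X}; under {A} R still reaches {K,Q,X} ∋ Q.
size 2: {A,K}, {A,X}, {K,X}; under {A,K} R still reaches {Q} ∋ Q.
R↔Q cannot be blocked by any observed set — no back-door set.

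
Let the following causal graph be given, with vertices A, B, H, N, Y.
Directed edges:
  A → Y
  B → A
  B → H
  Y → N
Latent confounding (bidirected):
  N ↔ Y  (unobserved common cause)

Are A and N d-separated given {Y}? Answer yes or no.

No — A and N are d-connected given {Y}.

Bayes-Ball from A | {Y} reaches {B,H,N}.
N ∈ reach(A|{Y}) ⇒ A ⊥̸ N | {Y}.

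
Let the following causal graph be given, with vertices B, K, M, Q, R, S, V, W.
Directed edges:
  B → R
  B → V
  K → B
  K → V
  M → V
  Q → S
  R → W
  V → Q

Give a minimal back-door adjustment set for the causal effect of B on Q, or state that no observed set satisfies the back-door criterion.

B→Q: minimal back-door set {K}.

desc(B)\{B}={Q,R,S,V,W}; candidates ⊆ {K,M}.
size 0: {}; under {} B still reaches {K,Q,S,V} ∋ Q.
{K}: B⊥Q given {K} in G with B→· removed — back-door holds.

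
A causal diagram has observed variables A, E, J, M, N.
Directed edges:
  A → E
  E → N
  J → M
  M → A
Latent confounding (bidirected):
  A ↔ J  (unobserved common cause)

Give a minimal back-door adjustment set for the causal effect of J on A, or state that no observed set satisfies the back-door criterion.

J→A: no observed back-door set.

desc(J)\{J}={A,E,M,N}; candidates ⊆ {—}.
J↔A: latent back-door arc(s) into J.
size 0: {}; under {} J still reaches {A,E,N} ∋ A.
J↔A cannot be blocked by any observed set — no back-door set.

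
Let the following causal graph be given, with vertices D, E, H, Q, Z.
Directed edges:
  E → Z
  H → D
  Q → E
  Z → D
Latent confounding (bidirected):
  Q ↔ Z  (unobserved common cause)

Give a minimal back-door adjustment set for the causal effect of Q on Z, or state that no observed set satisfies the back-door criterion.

Q→Z: no observed back-door set.

desc(Q)\{Q}={D,E,Z}; candidates ⊆ {H}.
Q↔Z: latent back-door arc(s) into Q.
size 0: {}; under {} Q still reaches {D,Z} ∋ Z.
size 1: {H}; under {H} Q still reaches {D,Z} ∋ Z.
Q↔Z cannot be blocked by any observed set — no back-door set.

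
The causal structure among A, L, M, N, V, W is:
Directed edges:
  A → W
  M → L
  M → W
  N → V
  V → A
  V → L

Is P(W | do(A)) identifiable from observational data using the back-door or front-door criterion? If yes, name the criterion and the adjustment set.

P(W|do(A)): backdoor, adjust for ∅.

desc(A)\{A}={W}; candidates ⊆ {L,M,N,V}.
∅: A⊥W given ∅ in G with A→· removed — back-door holds.
P(W|do(A)) = P(W|A) — no adjustment needed.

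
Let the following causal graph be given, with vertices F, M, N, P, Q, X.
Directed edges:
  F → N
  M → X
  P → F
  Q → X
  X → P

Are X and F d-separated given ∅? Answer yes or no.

Bayes-Ball from X | ∅ reaches {F,M,N,P,Q}.
F ∈ reach(X|∅) ⇒ X ⊥̸ F | ∅.

No — X and F are d-connected given ∅.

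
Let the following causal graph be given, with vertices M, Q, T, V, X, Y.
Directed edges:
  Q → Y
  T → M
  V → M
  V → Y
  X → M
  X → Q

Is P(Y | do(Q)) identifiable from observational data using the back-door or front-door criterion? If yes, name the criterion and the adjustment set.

P(Y|do(Q)): backdoor, adjust for ∅.

desc(Q)\{Q}={Y}; candidates ⊆ {M,T,V,X}.
∅: Q⊥Y given ∅ in G with Q→· removed — back-door holds.
P(Y|do(Q)) = P(Y|Q) — no adjustment needed.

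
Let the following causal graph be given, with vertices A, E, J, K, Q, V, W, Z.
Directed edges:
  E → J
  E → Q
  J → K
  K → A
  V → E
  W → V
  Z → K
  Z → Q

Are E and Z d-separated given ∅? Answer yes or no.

Yes — E ⊥ Z | ∅.

Bayes-Ball from E | ∅ reaches {A,J,K,Q,V,W}.
Z ∉ reach(E|∅) ⇒ E ⊥ Z | ∅.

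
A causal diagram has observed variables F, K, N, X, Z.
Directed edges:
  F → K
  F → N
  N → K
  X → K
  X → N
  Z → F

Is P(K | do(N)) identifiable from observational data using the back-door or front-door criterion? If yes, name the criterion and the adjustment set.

P(K|do(N)): backdoor, adjust for {F, X}.

desc(N)\{N}={K}; candidates ⊆ {F,X,Z}.
size 0: {}; under {} N still reaches {F,K,X,Z} ∋ K.
size 1: {F}, {X}, {Z}; under {F} N still reaches {K,X} ∋ K.
{F,X}: N⊥K given {F,X} in G with N→· removed — back-door holds.
P(K|do(N)) = Σ_{F,X} P(K|N,F,X)·P(F,X).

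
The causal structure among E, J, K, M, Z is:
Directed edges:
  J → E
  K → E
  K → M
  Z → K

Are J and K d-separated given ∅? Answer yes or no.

Yes — J ⊥ K | ∅.

Bayes-Ball from J | ∅ reaches {E}.
K ∉ reach(J|∅) ⇒ J ⊥ K | ∅.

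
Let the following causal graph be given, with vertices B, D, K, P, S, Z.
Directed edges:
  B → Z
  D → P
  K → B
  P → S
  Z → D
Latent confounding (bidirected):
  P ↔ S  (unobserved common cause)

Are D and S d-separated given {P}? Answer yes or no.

No — D and S are d-connected given {P}.

Bayes-Ball from D | {P} reaches {B,K,S,Z}.
S ∈ reach(D|{P}) ⇒ D ⊥̸ S | {P}.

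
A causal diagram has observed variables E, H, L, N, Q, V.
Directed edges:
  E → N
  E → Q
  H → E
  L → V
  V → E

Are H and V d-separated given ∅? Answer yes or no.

Bayes-Ball from H | ∅ reaches {E,N,Q}.
V ∉ reach(H|∅) ⇒ H ⊥ V | ∅.

Yes — H ⊥ V | ∅.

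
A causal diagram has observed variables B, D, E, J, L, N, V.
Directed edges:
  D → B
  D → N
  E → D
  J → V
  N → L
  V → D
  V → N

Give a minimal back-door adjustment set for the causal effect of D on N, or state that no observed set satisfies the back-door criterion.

desc(D)\{D}={B,L,N}; candidates ⊆ {E,J,V}.
size 0: {}; under {} D still reaches {E,J,L,N,V} ∋ N.
{V}: D⊥N given {V} in G with D→· removed — back-door holds.

D→N: minimal back-door set {V}.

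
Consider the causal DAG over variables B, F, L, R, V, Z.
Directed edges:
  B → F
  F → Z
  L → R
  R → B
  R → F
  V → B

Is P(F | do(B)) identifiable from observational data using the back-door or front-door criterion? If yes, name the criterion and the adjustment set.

desc(B)\{B}={F,Z}; candidates ⊆ {L,R,V}.
size 0: {}; under {} B still reaches {F,L,R,V,Z} ∋ F.
{R}: B⊥F given {R} in G with B→· removed — back-door holds.
P(F|do(B)) = Σ_{R} P(F|B,R)·P(R).

P(F|do(B)): backdoor, adjust for {R}.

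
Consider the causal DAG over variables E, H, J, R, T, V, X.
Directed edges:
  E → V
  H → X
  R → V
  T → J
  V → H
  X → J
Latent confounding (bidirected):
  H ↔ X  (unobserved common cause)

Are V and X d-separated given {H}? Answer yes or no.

Bayes-Ball from V | {H} reaches {E,J,R,X}.
X ∈ reach(V|{H}) ⇒ V ⊥̸ X | {H}.

No — V and X are d-connected given {H}.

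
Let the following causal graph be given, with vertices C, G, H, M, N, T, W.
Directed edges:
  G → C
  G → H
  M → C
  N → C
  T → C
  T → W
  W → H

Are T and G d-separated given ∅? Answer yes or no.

Bayes-Ball from T | ∅ reaches {C,H,W}.
G ∉ reach(T|∅) ⇒ T ⊥ G | ∅.

Yes — T ⊥ G | ∅.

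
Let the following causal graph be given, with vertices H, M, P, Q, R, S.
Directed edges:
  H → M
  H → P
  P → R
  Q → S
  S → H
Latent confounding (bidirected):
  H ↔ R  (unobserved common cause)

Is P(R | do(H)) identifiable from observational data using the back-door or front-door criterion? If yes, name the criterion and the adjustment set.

desc(H)\{H}={M,P,R}; candidates ⊆ {Q,S}.
H↔R: latent back-door arc(s) into H.
size 0: {}; under {} H still reaches {Q,R,S} ∋ R.
size 1: {Q}, {S}; under {Q} H still reaches {R,S} ∋ R.
size 2: {Q,S}; under {Q,S} H still reaches {R} ∋ R.
H↔R cannot be blocked by any observed set — no back-door set.
{P}: (i) intercepts every directed H→R path; (ii) no back-door H→{P}; (iii) {H} blocks every back-door {P}→R. Front-door holds.
P(R|do(H)) = Σ_{P} P(P|H) Σ_{H'} P(R|P,H')P(H').

P(R|do(H)): frontdoor, adjust for {P}.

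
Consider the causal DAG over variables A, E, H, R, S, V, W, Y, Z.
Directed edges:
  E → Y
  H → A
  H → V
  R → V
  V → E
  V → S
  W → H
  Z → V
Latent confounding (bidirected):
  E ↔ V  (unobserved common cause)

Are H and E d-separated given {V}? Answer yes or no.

Bayes-Ball from H | {V} reaches {A,E,R,W,Y,Z}.
E ∈ reach(H|{V}) ⇒ H ⊥̸ E | {V}.

No — H and E are d-connected given {V}.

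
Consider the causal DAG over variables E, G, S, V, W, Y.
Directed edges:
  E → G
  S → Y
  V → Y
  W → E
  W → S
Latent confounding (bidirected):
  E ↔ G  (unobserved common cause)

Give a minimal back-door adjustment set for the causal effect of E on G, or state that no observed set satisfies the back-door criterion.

E→G: no observed back-door set.

desc(E)\{E}={G}; candidates ⊆ {S,V,W,Y}.
E↔G: latent back-door arc(s) into E.
size 0: {}; under {} E still reaches {G,S,W,Y} ∋ G.
size 1: {S}, {V}, {W} …(+1); under {S} E still reaches {G,W} ∋ G.
size 2: {S,V}, {S,W}, {S,Y} …(+3); under {S,V} E still reaches {G,W} ∋ G.
E↔G cannot be blocked by any observed set — no back-door set.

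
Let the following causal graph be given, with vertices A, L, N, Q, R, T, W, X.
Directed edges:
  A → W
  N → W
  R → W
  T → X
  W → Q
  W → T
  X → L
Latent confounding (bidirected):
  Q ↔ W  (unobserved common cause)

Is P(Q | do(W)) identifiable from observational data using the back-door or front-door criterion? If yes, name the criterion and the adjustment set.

P(Q|do(W)): not identifiable (no BD/FD set).

desc(W)\{W}={L,Q,T,X}; candidates ⊆ {A,N,R}.
W↔Q: latent back-door arc(s) into W.
size 0: {}; under {} W still reaches {A,N,Q,R} ∋ Q.
size 1: {A}, {N}, {R}; under {A} W still reaches {N,Q,R} ∋ Q.
size 2: {A,N}, {A,R}, {N,R}; under {A,N} W still reaches {Q,R} ∋ Q.
W↔Q cannot be blocked by any observed set — no back-door set.
No mediator lies on a directed W→…→Q path.
Neither criterion identifies P(Q|do(W)) in this graph.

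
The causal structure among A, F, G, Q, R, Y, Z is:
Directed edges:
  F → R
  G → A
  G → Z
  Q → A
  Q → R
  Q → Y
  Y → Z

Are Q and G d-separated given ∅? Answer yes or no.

Bayes-Ball from Q | ∅ reaches {A,R,Y,Z}.
G ∉ reach(Q|∅) ⇒ Q ⊥ G | ∅.

Yes — Q ⊥ G | ∅.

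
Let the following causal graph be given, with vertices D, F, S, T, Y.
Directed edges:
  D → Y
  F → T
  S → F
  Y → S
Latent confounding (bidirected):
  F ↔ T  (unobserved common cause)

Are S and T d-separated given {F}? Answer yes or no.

Bayes-Ball from S | {F} reaches {D,T,Y}.
T ∈ reach(S|{F}) ⇒ S ⊥̸ T | {F}.

No — S and T are d-connected given {F}.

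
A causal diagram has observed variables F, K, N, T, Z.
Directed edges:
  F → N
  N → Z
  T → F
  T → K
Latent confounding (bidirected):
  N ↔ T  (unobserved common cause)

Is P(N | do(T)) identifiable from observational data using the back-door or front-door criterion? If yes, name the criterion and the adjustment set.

P(N|do(T)): frontdoor, adjust for {F}.

desc(T)\{T}={F,K,N,Z}; candidates ⊆ {—}.
T↔N: latent back-door arc(s) into T.
size 0: {}; under {} T still reaches {N,Z} ∋ N.
T↔N cannot be blocked by any observed set — no back-door set.
{F}: (i) intercepts every directed T→N path; (ii) no back-door T→{F}; (iii) {T} blocks every back-door {F}→N. Front-door holds.
P(N|do(T)) = Σ_{F} P(F|T) Σ_{T'} P(N|F,T')P(T').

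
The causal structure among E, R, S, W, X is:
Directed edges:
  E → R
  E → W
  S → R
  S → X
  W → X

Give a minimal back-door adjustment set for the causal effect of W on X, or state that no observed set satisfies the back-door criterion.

desc(W)\{W}={X}; candidates ⊆ {E,R,S}.
∅: W⊥X given ∅ in G with W→· removed — back-door holds.

W→X: minimal back-door set ∅.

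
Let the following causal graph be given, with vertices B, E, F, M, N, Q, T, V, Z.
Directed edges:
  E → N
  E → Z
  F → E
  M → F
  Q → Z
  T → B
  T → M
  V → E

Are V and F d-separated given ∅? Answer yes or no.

Bayes-Ball from V | ∅ reaches {E,N,Z}.
F ∉ reach(V|∅) ⇒ V ⊥ F | ∅.

Yes — V ⊥ F | ∅.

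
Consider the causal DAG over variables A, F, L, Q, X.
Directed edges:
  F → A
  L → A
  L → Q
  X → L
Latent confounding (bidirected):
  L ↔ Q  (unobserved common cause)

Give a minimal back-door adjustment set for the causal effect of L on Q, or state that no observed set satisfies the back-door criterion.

L→Q: no observed back-door set.

desc(L)\{L}={A,Q}; candidates ⊆ {F,X}.
L↔Q: latent back-door arc(s) into L.
size 0: {}; under {} L still reaches {Q,X} ∋ Q.
size 1: {F}, {X}; under {F} L still reaches {Q,X} ∋ Q.
size 2: {F,X}; under {F,X} L still reaches {Q} ∋ Q.
L↔Q cannot be blocked by any observed set — no back-door set.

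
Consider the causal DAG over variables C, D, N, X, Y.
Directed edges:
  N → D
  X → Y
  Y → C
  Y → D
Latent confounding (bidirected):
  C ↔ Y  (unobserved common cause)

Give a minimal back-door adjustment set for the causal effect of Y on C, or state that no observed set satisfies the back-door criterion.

Y→C: no observed back-door set.

desc(Y)\{Y}={C,D}; candidates ⊆ {N,X}.
Y↔C: latent back-door arc(s) into Y.
size 0: {}; under {} Y still reaches {C,X} ∋ C.
size 1: {N}, {X}; under {N} Y still reaches {C,X} ∋ C.
size 2: {N,X}; under {N,X} Y still reaches {C} ∋ C.
Y↔C cannot be blocked by any observed set — no back-door set.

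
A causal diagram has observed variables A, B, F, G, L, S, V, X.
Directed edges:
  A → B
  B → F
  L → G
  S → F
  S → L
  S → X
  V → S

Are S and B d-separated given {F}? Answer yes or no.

No — S and B are d-connected given {F}.

Bayes-Ball from S | {F} reaches {A,B,G,L,V,X}.
B ∈ reach(S|{F}) ⇒ S ⊥̸ B | {F}.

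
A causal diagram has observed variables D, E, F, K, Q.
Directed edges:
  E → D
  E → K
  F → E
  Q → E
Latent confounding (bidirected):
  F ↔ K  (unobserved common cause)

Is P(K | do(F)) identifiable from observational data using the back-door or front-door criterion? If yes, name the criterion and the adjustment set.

desc(F)\{F}={D,E,K}; candidates ⊆ {Q}.
F↔K: latent back-door arc(s) into F.
size 0: {}; under {} F still reaches {K} ∋ K.
size 1: {Q}; under {Q} F still reaches {K} ∋ K.
F↔K cannot be blocked by any observed set — no back-door set.
{E}: (i) intercepts every directed F→K path; (ii) no back-door F→{E}; (iii) {F} blocks every back-door {E}→K. Front-door holds.
P(K|do(F)) = Σ_{E} P(E|F) Σ_{F'} P(K|E,F')P(F').

P(K|do(F)): frontdoor, adjust for {E}.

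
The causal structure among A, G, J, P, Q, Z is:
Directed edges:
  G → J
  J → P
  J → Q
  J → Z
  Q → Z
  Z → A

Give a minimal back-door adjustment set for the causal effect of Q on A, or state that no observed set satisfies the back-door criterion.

desc(Q)\{Q}={A,Z}; candidates ⊆ {G,J,P}.
size 0: {}; under {} Q still reaches {A,G,J,P,Z} ∋ A.
{J}: Q⊥A given {J} in G with Q→· removed — back-door holds.

Q→A: minimal back-door set {J}.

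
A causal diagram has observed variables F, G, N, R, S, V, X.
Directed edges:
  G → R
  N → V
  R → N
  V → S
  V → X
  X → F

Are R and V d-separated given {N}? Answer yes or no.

Yes — R ⊥ V | {N}.

Bayes-Ball from R | {N} reaches {G}.
V ∉ reach(R|{N}) ⇒ R ⊥ V | {N}.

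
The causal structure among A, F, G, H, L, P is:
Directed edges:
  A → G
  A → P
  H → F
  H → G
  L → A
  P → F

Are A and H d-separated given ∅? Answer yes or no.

Bayes-Ball from A | ∅ reaches {F,G,L,P}.
H ∉ reach(A|∅) ⇒ A ⊥ H | ∅.

Yes — A ⊥ H | ∅.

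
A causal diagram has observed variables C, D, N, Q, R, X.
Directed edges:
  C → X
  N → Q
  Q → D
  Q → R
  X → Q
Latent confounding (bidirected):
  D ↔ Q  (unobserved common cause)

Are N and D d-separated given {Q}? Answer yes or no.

No — N and D are d-connected given {Q}.

Bayes-Ball from N | {Q} reaches {C,D,X}.
D ∈ reach(N|{Q}) ⇒ N ⊥̸ D | {Q}.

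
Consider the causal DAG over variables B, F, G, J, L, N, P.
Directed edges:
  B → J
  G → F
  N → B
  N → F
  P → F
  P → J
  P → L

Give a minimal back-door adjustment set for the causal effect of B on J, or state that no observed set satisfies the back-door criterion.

desc(B)\{B}={J}; candidates ⊆ {F,G,L,N,P}.
∅: B⊥J given ∅ in G with B→· removed — back-door holds.

B→J: minimal back-door set ∅.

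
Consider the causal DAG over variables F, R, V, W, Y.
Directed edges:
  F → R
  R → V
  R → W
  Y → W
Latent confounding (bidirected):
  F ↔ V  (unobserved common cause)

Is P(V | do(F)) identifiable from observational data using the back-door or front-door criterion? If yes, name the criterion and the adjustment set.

P(V|do(F)): frontdoor, adjust for {R}.

desc(F)\{F}={R,V,W}; candidates ⊆ {Y}.
F↔V: latent back-door arc(s) into F.
size 0: {}; under {} F still reaches {V} ∋ V.
size 1: {Y}; under {Y} F still reaches {V} ∋ V.
F↔V cannot be blocked by any observed set — no back-door set.
{R}: (i) intercepts every directed F→V path; (ii) no back-door F→{R}; (iii) {F} blocks every back-door {R}→V. Front-door holds.
P(V|do(F)) = Σ_{R} P(R|F) Σ_{F'} P(V|R,F')P(F').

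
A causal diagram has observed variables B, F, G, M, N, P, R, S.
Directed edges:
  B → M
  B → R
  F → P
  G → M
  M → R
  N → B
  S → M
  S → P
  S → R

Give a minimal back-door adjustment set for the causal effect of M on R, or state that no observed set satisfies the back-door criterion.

M→R: minimal back-door set {B, S}.

desc(M)\{M}={R}; candidates ⊆ {B,F,G,N,P,S}.
size 0: {}; under {} M still reaches {B,G,N,P,R,S} ∋ R.
size 1: {B}, {F}, {G} …(+3); under {B} M still reaches {G,P,R,S} ∋ R.
{B,S}: M⊥R given {B,S} in G with M→· removed — back-door holds.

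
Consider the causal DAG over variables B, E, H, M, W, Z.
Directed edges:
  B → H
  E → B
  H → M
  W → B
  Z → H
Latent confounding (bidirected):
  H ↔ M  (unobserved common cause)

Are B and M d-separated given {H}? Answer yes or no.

No — B and M are d-connected given {H}.

Bayes-Ball from B | {H} reaches {E,M,W,Z}.
M ∈ reach(B|{H}) ⇒ B ⊥̸ M | {H}.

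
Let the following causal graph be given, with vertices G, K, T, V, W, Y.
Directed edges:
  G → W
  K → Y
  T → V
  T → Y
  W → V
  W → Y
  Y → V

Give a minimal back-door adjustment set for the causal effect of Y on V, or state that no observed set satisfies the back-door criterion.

desc(Y)\{Y}={V}; candidates ⊆ {G,K,T,W}.
size 0: {}; under {} Y still reaches {G,K,T,V,W} ∋ V.
size 1: {G}, {K}, {T} …(+1); under {G} Y still reaches {K,T,V,W} ∋ V.
{T,W}: Y⊥V given {T,W} in G with Y→· removed — back-door holds.

Y→V: minimal back-door set {T, W}.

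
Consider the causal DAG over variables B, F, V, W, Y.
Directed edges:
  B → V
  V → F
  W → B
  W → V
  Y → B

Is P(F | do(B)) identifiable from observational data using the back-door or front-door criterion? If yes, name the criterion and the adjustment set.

P(F|do(B)): backdoor, adjust for {W}.

desc(B)\{B}={F,V}; candidates ⊆ {W,Y}.
size 0: {}; under {} B still reaches {F,V,W,Y} ∋ F.
{W}: B⊥F given {W} in G with B→· removed — back-door holds.
P(F|do(B)) = Σ_{W} P(F|B,W)·P(W).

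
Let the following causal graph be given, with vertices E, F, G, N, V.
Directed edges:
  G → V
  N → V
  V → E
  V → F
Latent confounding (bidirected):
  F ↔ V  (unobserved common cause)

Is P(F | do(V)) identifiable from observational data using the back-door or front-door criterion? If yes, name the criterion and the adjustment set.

desc(V)\{V}={E,F}; candidates ⊆ {G,N}.
V↔F: latent back-door arc(s) into V.
size 0: {}; under {} V still reaches {F,G,N} ∋ F.
size 1: {G}, {N}; under {G} V still reaches {F,N} ∋ F.
size 2: {G,N}; under {G,N} V still reaches {F} ∋ F.
V↔F cannot be blocked by any observed set — no back-door set.
No mediator lies on a directed V→…→F path.
Neither criterion identifies P(F|do(V)) in this graph.

P(F|do(V)): not identifiable (no BD/FD set).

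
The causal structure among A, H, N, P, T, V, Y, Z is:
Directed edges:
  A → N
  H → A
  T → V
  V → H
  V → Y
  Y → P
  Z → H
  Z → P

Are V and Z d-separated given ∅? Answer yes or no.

Yes — V ⊥ Z | ∅.

Bayes-Ball from V | ∅ reaches {A,H,N,P,T,Y}.
Z ∉ reach(V|∅) ⇒ V ⊥ Z | ∅.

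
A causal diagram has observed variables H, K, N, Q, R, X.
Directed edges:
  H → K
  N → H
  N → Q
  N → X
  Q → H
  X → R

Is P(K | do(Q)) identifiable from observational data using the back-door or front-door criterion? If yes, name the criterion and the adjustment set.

P(K|do(Q)): backdoor, adjust for {N}.

desc(Q)\{Q}={H,K}; candidates ⊆ {N,R,X}.
size 0: {}; under {} Q still reaches {H,K,N,R,X} ∋ K.
{N}: Q⊥K given {N} in G with Q→· removed — back-door holds.
P(K|do(Q)) = Σ_{N} P(K|Q,N)·P(N).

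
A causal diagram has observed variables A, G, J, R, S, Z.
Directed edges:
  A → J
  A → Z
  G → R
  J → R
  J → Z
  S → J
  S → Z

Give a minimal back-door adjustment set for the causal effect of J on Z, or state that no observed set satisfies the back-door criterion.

desc(J)\{J}={R,Z}; candidates ⊆ {A,G,S}.
size 0: {}; under {} J still reaches {A,S,Z} ∋ Z.
size 1: {A}, {G}, {S}; under {A} J still reaches {S,Z} ∋ Z.
{A,S}: J⊥Z given {A,S} in G with J→· removed — back-door holds.

J→Z: minimal back-door set {A, S}.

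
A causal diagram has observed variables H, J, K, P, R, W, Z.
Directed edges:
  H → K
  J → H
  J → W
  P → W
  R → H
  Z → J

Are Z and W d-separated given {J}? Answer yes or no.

Yes — Z ⊥ W | {J}.

Bayes-Ball from Z | {J} reaches ∅.
W ∉ reach(Z|{J}) ⇒ Z ⊥ W | {J}.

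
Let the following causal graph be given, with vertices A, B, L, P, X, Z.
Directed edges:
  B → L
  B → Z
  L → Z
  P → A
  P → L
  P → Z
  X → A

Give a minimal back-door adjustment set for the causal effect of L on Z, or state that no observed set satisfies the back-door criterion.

L→Z: minimal back-door set {B, P}.

desc(L)\{L}={Z}; candidates ⊆ {A,B,P,X}.
size 0: {}; under {} L still reaches {A,B,P,Z} ∋ Z.
size 1: {A}, {B}, {P} …(+1); under {A} L still reaches {B,P,X,Z} ∋ Z.
{B,P}: L⊥Z given {B,P} in G with L→· removed — back-door holds.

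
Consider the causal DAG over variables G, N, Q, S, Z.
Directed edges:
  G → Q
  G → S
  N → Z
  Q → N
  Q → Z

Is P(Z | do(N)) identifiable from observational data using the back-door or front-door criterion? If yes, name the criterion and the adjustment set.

P(Z|do(N)): backdoor, adjust for {Q}.

desc(N)\{N}={Z}; candidates ⊆ {G,Q,S}.
size 0: {}; under {} N still reaches {G,Q,S,Z} ∋ Z.
{Q}: N⊥Z given {Q} in G with N→· removed — back-door holds.
P(Z|do(N)) = Σ_{Q} P(Z|N,Q)·P(Q).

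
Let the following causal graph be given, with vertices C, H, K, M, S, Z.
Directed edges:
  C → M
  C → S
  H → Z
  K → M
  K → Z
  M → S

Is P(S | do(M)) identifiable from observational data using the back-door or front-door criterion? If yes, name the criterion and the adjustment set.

desc(M)\{M}={S}; candidates ⊆ {C,H,K,Z}.
size 0: {}; under {} M still reaches {C,K,S,Z} ∋ S.
{C}: M⊥S given {C} in G with M→· removed — back-door holds.
P(S|do(M)) = Σ_{C} P(S|M,C)·P(C).

P(S|do(M)): backdoor, adjust for {C}.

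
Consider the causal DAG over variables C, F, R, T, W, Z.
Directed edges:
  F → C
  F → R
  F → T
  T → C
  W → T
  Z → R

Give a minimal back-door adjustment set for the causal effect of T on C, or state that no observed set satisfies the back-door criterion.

T→C: minimal back-door set {F}.

desc(T)\{T}={C}; candidates ⊆ {F,R,W,Z}.
size 0: {}; under {} T still reaches {C,F,R,W} ∋ C.
{F}: T⊥C given {F} in G with T→· removed — back-door holds.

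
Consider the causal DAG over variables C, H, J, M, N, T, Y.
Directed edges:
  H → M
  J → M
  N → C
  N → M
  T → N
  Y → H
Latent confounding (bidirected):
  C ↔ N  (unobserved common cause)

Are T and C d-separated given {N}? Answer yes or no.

No — T and C are d-connected given {N}.

Bayes-Ball from T | {N} reaches {C}.
C ∈ reach(T|{N}) ⇒ T ⊥̸ C | {N}.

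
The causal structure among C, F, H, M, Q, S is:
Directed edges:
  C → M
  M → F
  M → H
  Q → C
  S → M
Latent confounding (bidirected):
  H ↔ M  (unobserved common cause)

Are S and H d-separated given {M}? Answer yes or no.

No — S and H are d-connected given {M}.

Bayes-Ball from S | {M} reaches {C,H,Q}.
H ∈ reach(S|{M}) ⇒ S ⊥̸ H | {M}.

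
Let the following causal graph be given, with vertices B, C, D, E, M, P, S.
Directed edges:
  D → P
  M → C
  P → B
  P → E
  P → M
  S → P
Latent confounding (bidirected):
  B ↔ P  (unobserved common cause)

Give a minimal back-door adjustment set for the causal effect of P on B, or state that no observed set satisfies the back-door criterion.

P→B: no observed back-door set.

desc(P)\{P}={B,C,E,M}; candidates ⊆ {D,S}.
P↔B: latent back-door arc(s) into P.
size 0: {}; under {} P still reaches {B,D,S} ∋ B.
size 1: {D}, {S}; under {D} P still reaches {B,S} ∋ B.
size 2: {D,S}; under {D,S} P still reaches {B} ∋ B.
P↔B cannot be blocked by any observed set — no back-door set.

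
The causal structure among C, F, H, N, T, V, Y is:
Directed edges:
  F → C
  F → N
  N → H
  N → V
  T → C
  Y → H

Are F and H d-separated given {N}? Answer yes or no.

Bayes-Ball from F | {N} reaches {C}.
H ∉ reach(F|{N}) ⇒ F ⊥ H | {N}.

Yes — F ⊥ H | {N}.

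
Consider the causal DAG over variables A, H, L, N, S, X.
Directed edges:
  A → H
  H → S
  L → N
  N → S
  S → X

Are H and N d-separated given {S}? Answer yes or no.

Bayes-Ball from H | {S} reaches {A,L,N}.
N ∈ reach(H|{S}) ⇒ H ⊥̸ N | {S}.

No — H and N are d-connected given {S}.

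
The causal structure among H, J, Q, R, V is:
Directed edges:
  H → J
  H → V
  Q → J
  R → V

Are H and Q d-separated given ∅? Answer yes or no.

Yes — H ⊥ Q | ∅.

Bayes-Ball from H | ∅ reaches {J,V}.
Q ∉ reach(H|∅) ⇒ H ⊥ Q | ∅.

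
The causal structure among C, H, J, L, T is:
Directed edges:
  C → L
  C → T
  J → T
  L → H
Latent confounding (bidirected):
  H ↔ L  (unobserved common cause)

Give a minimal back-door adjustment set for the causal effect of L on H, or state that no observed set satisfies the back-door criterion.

L→H: no observed back-door set.

desc(L)\{L}={H}; candidates ⊆ {C,J,T}.
L↔H: latent back-door arc(s) into L.
size 0: {}; under {} L still reaches {C,H,T} ∋ H.
size 1: {C}, {J}, {T}; under {C} L still reaches {H} ∋ H.
size 2: {C,J}, {C,T}, {J,T}; under {C,J} L still reaches {H} ∋ H.
L↔H cannot be blocked by any observed set — no back-door set.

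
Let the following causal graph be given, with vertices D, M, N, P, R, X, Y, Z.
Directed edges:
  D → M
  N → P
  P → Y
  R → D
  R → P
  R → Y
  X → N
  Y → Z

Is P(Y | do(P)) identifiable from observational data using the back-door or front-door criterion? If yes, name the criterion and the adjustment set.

desc(P)\{P}={Y,Z}; candidates ⊆ {D,M,N,R,X}.
size 0: {}; under {} P still reaches {D,M,N,R,X,Y,Z} ∋ Y.
{R}: P⊥Y given {R} in G with P→· removed — back-door holds.
P(Y|do(P)) = Σ_{R} P(Y|P,R)·P(R).

P(Y|do(P)): backdoor, adjust for {R}.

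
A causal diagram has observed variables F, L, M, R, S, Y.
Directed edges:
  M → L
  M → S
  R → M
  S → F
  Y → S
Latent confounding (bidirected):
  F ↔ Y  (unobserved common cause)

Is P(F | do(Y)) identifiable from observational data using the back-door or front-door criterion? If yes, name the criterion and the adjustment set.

P(F|do(Y)): frontdoor, adjust for {S}.

desc(Y)\{Y}={F,S}; candidates ⊆ {L,M,R}.
Y↔F: latent back-door arc(s) into Y.
size 0: {}; under {} Y still reaches {F} ∋ F.
size 1: {L}, {M}, {R}; under {L} Y still reaches {F} ∋ F.
size 2: {L,M}, {L,R}, {M,R}; under {L,M} Y still reaches {F} ∋ F.
Y↔F cannot be blocked by any observed set — no back-door set.
{S}: (i) intercepts every directed Y→F path; (ii) no back-door Y→{S}; (iii) {Y} blocks every back-door {S}→F. Front-door holds.
P(F|do(Y)) = Σ_{S} P(S|Y) Σ_{Y'} P(F|S,Y')P(Y').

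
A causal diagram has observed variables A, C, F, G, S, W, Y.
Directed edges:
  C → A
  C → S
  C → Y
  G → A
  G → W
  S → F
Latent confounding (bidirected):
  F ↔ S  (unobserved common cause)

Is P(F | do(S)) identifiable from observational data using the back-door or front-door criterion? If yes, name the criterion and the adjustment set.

P(F|do(S)): not identifiable (no BD/FD set).

desc(S)\{S}={F}; candidates ⊆ {A,C,G,W,Y}.
S↔F: latent back-door arc(s) into S.
size 0: {}; under {} S still reaches {A,C,F,Y} ∋ F.
size 1: {A}, {C}, {G} …(+2); under {A} S still reaches {C,F,G,W,Y} ∋ F.
size 2: {A,C}, {A,G}, {A,W} …(+7); under {A,C} S still reaches {F} ∋ F.
S↔F cannot be blocked by any observed set — no back-door set.
No mediator lies on a directed S→…→F path.
Neither criterion identifies P(F|do(S)) in this graph.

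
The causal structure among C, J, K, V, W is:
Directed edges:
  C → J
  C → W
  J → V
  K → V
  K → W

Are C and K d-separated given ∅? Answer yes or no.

Yes — C ⊥ K | ∅.

Bayes-Ball from C | ∅ reaches {J,V,W}.
K ∉ reach(C|∅) ⇒ C ⊥ K | ∅.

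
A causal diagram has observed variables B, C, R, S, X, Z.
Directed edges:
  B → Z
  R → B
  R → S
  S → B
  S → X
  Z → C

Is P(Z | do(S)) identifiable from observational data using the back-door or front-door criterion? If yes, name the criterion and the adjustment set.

desc(S)\{S}={B,C,X,Z}; candidates ⊆ {R}.
size 0: {}; under {} S still reaches {B,C,R,Z} ∋ Z.
{R}: S⊥Z given {R} in G with S→· removed — back-door holds.
P(Z|do(S)) = Σ_{R} P(Z|S,R)·P(R).

P(Z|do(S)): backdoor, adjust for {R}.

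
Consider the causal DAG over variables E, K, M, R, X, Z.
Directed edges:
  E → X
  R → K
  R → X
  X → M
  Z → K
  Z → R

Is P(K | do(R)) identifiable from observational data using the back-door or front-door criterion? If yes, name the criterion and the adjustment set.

desc(R)\{R}={K,M,X}; candidates ⊆ {E,Z}.
size 0: {}; under {} R still reaches {K,Z} ∋ K.
{Z}: R⊥K given {Z} in G with R→· removed — back-door holds.
P(K|do(R)) = Σ_{Z} P(K|R,Z)·P(Z).

P(K|do(R)): backdoor, adjust for {Z}.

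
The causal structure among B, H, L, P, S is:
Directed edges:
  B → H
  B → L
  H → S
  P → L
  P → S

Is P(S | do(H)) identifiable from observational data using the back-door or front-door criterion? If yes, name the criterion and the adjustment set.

P(S|do(H)): backdoor, adjust for ∅.

desc(H)\{H}={S}; candidates ⊆ {B,L,P}.
∅: H⊥S given ∅ in G with H→· removed — back-door holds.
P(S|do(H)) = P(S|H) — no adjustment needed.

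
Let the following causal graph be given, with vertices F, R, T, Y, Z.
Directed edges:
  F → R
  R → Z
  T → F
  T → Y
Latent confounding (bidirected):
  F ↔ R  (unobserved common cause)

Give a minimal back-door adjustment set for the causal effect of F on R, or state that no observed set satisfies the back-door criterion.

F→R: no observed back-door set.

desc(F)\{F}={R,Z}; candidates ⊆ {T,Y}.
F↔R: latent back-door arc(s) into F.
size 0: {}; under {} F still reaches {R,T,Y,Z} ∋ R.
size 1: {T}, {Y}; under {T} F still reaches {R,Z} ∋ R.
size 2: {T,Y}; under {T,Y} F still reaches {R,Z} ∋ R.
F↔R cannot be blocked by any observed set — no back-door set.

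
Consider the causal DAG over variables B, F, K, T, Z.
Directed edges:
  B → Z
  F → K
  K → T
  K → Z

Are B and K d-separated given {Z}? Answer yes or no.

No — B and K are d-connected given {Z}.

Bayes-Ball from B | {Z} reaches {F,K,T}.
K ∈ reach(B|{Z}) ⇒ B ⊥̸ K | {Z}.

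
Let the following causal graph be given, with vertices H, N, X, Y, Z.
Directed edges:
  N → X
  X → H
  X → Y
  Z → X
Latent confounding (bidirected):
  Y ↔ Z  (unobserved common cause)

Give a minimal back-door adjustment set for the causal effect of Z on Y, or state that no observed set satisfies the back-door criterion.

desc(Z)\{Z}={H,X,Y}; candidates ⊆ {N}.
Z↔Y: latent back-door arc(s) into Z.
size 0: {}; under {} Z still reaches {Y} ∋ Y.
size 1: {N}; under {N} Z still reaches {Y} ∋ Y.
Z↔Y cannot be blocked by any observed set — no back-door set.

Z→Y: no observed back-door set.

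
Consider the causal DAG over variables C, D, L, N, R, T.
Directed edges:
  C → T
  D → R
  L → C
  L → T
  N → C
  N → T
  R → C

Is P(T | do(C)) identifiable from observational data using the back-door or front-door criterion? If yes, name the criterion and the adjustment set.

desc(C)\{C}={T}; candidates ⊆ {D,L,N,R}.
size 0: {}; under {} C still reaches {D,L,N,R,T} ∋ T.
size 1: {D}, {L}, {N} …(+1); under {D} C still reaches {L,N,R,T} ∋ T.
{L,N}: C⊥T given {L,N} in G with C→· removed — back-door holds.
P(T|do(C)) = Σ_{L,N} P(T|C,L,N)·P(L,N).

P(T|do(C)): backdoor, adjust for {L, N}.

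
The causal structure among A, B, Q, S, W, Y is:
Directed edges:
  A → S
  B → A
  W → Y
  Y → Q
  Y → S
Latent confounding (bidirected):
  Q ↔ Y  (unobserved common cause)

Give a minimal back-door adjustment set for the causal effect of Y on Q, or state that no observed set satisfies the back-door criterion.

Y→Q: no observed back-door set.

desc(Y)\{Y}={Q,S}; candidates ⊆ {A,B,W}.
Y↔Q: latent back-door arc(s) into Y.
size 0: {}; under {} Y still reaches {Q,W} ∋ Q.
size 1: {A}, {B}, {W}; under {A} Y still reaches {Q,W} ∋ Q.
size 2: {A,B}, {A,W}, {B,W}; under {A,B} Y still reaches {Q,W} ∋ Q.
Y↔Q cannot be blocked by any observed set — no back-door set.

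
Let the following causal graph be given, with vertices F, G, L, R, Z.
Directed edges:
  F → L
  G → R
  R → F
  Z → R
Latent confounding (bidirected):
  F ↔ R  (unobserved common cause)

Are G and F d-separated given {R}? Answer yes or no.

Bayes-Ball from G | {R} reaches {F,L,Z}.
F ∈ reach(G|{R}) ⇒ G ⊥̸ F | {R}.

No — G and F are d-connected given {R}.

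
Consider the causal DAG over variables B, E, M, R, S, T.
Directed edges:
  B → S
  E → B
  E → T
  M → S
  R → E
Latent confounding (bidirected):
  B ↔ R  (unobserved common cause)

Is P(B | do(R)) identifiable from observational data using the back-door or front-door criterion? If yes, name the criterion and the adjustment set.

P(B|do(R)): frontdoor, adjust for {E}.

desc(R)\{R}={B,E,S,T}; candidates ⊆ {M}.
R↔B: latent back-door arc(s) into R.
size 0: {}; under {} R still reaches {B,S} ∋ B.
size 1: {M}; under {M} R still reaches {B,S} ∋ B.
R↔B cannot be blocked by any observed set — no back-door set.
{E}: (i) intercepts every directed R→B path; (ii) no back-door R→{E}; (iii) {R} blocks every back-door {E}→B. Front-door holds.
P(B|do(R)) = Σ_{E} P(E|R) Σ_{R'} P(B|E,R')P(R').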